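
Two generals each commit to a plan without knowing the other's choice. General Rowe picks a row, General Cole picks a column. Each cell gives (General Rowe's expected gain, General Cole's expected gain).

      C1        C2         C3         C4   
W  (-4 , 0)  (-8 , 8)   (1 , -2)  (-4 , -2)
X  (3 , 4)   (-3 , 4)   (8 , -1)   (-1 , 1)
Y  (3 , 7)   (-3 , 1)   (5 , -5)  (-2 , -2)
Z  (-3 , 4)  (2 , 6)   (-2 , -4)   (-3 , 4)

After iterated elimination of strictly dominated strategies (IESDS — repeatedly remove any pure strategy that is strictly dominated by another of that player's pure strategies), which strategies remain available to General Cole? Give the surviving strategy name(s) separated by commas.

C1, C2

Row W is eliminated: X beats it against every remaining column (C1: 3>-4, C2: -3>-8, C3: 8>1, C4: -1>-4).
For General Cole, C1 strictly dominates C3 on the remaining rows (X: 4>-1, Y: 7>-5, Z: 4>-4); eliminate C3.
Column C4 is eliminated: C2 beats it against every remaining row (X: 4>1, Y: 1>-2, Z: 6>4).
Among the remaining strategies, none is strictly dominated by another pure strategy of the same player, so the elimination stops.
Surviving strategies — General Rowe: {X, Y, Z}; General Cole: {C1, C2}.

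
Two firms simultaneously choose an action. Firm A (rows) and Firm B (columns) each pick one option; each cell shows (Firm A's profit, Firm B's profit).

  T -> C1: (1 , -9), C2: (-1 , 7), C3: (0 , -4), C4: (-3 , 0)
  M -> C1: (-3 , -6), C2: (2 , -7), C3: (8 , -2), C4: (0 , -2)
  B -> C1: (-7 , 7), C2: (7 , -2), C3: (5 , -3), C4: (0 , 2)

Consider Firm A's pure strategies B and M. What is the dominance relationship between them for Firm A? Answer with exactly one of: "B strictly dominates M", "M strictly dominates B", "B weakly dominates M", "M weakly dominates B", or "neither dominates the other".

neither dominates the other

B's payoffs vs M's, by Firm B's action — C1: -7<-3, C2: 7>2, C3: 5<8, C4: 0=0.
B does better at C2 but worse at C1, C3; neither strategy dominates the other.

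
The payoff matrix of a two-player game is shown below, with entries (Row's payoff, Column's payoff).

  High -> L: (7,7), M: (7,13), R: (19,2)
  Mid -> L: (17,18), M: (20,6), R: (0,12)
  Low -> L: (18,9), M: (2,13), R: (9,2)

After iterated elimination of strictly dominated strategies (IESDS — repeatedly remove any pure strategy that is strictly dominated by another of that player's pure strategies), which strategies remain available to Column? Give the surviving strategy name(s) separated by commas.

Column R is eliminated: L beats it against every remaining row (High: 7>2, Mid: 18>12, Low: 9>2).
Row High is eliminated: Mid beats it against every remaining column (L: 17>7, M: 20>7).
Among the remaining strategies, none is strictly dominated by another pure strategy of the same player, so the elimination stops.
Surviving strategies — Row: {Mid, Low}; Column: {L, M}.

L, M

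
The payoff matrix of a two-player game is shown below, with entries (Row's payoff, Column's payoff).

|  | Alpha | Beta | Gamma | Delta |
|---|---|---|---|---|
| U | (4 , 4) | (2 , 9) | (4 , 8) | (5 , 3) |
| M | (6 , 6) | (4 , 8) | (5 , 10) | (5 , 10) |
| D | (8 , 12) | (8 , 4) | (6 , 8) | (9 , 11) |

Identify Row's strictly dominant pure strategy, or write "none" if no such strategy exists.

D vs U: Alpha: 8>4, Beta: 8>2, Gamma: 6>4, Delta: 9>5.
D vs M: Alpha: 8>6, Beta: 8>4, Gamma: 6>5, Delta: 9>5.
D strictly beats every other strategy against every opponent action, so it is strictly dominant.

D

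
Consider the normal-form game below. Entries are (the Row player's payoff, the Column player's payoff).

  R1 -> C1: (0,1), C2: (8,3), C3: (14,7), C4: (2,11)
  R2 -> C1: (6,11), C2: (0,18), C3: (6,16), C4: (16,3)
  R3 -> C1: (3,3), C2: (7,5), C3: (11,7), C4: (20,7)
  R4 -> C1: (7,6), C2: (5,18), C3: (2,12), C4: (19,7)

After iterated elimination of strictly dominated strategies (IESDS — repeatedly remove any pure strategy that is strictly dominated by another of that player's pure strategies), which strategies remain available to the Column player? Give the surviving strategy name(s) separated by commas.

C3, C4

The Column player's strategy C1 is strictly dominated by C2 (R1: 3>1, R2: 18>11, R3: 5>3, R4: 18>6) and is removed.
Row R2 is eliminated: R3 beats it against every remaining column (C2: 7>0, C3: 11>6, C4: 20>16).
Row R4 is eliminated: R3 beats it against every remaining column (C2: 7>5, C3: 11>2, C4: 20>19).
For the Column player, C3 strictly dominates C2 on the remaining rows (R1: 7>3, R3: 7>5); eliminate C2.
Among the remaining strategies, none is strictly dominated by another pure strategy of the same player, so the elimination stops.
Surviving strategies — the Row player: {R1, R3}; the Column player: {C3, C4}.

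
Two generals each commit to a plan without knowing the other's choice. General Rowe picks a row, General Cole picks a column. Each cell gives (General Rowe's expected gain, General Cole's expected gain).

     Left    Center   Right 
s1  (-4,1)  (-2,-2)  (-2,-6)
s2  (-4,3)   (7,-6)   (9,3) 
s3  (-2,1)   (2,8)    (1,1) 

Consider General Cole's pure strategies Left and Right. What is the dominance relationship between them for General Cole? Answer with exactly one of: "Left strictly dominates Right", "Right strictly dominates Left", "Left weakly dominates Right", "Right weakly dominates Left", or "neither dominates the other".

Compare Left to Right across each opponent action: s1: 1>-6, s2: 3=3, s3: 1=1.
Left is at least as good everywhere and strictly better somewhere (tied only at s2, s3), so Left weakly but not strictly dominates Right.

Left weakly dominates Right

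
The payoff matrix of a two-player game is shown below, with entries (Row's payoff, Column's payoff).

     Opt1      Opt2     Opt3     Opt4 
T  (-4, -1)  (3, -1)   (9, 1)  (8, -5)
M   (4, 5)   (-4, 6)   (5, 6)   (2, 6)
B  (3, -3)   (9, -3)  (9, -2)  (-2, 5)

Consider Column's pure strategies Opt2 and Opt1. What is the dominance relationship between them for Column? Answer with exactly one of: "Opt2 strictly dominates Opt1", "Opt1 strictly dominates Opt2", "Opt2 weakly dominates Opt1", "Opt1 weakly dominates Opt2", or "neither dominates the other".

Opt2's payoffs vs Opt1's, by Row's action — T: -1=-1, M: 6>5, B: -3=-3.
Opt2 is at least as good everywhere and strictly better somewhere (tied only at T, B), so Opt2 weakly but not strictly dominates Opt1.

Opt2 weakly dominates Opt1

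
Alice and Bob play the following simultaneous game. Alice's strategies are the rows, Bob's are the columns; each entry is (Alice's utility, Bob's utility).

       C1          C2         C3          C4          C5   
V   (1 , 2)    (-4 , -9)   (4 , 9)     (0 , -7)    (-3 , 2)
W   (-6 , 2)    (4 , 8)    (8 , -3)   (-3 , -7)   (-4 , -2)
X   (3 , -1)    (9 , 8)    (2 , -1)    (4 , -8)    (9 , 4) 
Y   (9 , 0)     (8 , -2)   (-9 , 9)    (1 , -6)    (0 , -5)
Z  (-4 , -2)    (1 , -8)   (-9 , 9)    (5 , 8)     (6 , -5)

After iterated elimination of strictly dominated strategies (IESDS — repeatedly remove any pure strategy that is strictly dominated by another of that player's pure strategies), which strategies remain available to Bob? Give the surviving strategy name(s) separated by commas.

For Bob, C3 strictly dominates C4 on the remaining rows (V: 9>-7, W: -3>-7, X: -1>-8, Y: 9>-6, Z: 9>8); eliminate C4.
Row Z is eliminated: X beats it against every remaining column (C1: 3>-4, C2: 9>1, C3: 2>-9, C5: 9>6).
Among the remaining strategies, none is strictly dominated by another pure strategy of the same player, so the elimination stops.
Surviving strategies — Alice: {V, W, X, Y}; Bob: {C1, C2, C3, C5}.

C1, C2, C3, C5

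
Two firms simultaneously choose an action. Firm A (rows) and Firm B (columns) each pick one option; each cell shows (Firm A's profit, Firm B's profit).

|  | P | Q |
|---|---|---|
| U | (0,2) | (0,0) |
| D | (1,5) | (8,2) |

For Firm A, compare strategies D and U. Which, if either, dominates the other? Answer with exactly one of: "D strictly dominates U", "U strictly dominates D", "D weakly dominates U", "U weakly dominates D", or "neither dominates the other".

D strictly dominates U

D's payoffs vs U's, by Firm B's action — P: 1>0, Q: 8>0.
Every comparison favours D, so D strictly dominates U.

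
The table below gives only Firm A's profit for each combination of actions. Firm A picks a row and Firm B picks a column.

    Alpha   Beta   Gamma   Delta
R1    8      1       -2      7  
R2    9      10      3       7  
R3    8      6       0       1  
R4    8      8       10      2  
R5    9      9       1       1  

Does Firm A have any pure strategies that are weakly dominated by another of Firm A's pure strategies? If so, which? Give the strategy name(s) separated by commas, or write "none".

R1 is weakly dominated by R2 (Alpha: 9>8, Beta: 10>1, Gamma: 3>-2, Delta: 7=7).
R2: no other strategy beats it everywhere (R1 at Alpha (9>8); R3 at Alpha (9>8); R4 at Alpha (9>8); R5 at Beta (10>9)).
R3 is weakly dominated by R2 (Alpha: 9>8, Beta: 10>6, Gamma: 3>0, Delta: 7>1).
Nothing dominates R4: R1 at Beta (8>1); R2 at Gamma (10>3); R3 at Beta (8>6); R5 at Gamma (10>1).
R2 weakly dominates R5 — Alpha: 9=9, Beta: 10>9, Gamma: 3>1, Delta: 7>1.

R1, R3, R5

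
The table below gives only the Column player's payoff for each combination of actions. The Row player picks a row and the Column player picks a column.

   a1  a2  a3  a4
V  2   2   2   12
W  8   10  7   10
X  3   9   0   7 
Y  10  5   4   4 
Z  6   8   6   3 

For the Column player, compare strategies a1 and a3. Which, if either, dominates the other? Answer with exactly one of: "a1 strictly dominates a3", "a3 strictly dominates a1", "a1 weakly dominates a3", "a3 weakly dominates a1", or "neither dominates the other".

a1 weakly dominates a3

Compare a1 to a3 across each opponent action: V: 2=2, W: 8>7, X: 3>0, Y: 10>4, Z: 6=6.
a1 is at least as good everywhere and strictly better somewhere (tied only at V, Z), so a1 weakly but not strictly dominates a3.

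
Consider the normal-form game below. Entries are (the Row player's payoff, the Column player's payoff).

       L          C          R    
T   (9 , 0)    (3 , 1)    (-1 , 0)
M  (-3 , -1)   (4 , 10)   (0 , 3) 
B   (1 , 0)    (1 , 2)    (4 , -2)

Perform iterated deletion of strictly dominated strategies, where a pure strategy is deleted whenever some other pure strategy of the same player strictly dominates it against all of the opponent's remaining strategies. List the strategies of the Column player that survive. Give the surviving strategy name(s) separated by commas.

C

For the Column player, C strictly dominates L on the remaining rows (T: 1>0, M: 10>-1, B: 2>0); eliminate L.
For the Row player, M strictly dominates T on the remaining columns (C: 4>3, R: 0>-1); eliminate T.
For the Column player, C strictly dominates R on the remaining rows (M: 10>3, B: 2>-2); eliminate R.
The Row player's strategy B is strictly dominated by M (C: 4>1) and is removed.
Among the remaining strategies, none is strictly dominated by another pure strategy of the same player, so the elimination stops.
Surviving strategies — the Row player: {M}; the Column player: {C}.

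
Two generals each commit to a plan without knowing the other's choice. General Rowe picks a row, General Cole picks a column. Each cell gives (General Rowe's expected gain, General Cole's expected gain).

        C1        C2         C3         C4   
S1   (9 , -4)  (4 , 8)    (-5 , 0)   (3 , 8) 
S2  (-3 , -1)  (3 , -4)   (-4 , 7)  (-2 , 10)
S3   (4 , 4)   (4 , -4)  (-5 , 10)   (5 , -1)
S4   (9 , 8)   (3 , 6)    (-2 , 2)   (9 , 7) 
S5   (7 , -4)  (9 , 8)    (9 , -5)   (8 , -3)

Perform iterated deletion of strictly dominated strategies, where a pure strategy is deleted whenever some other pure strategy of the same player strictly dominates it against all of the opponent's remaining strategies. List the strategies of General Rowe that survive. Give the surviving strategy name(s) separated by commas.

For General Rowe, S5 strictly dominates S2 on the remaining columns (C1: 7>-3, C2: 9>3, C3: 9>-4, C4: 8>-2); eliminate S2.
General Rowe's strategy S3 is strictly dominated by S5 (C1: 7>4, C2: 9>4, C3: 9>-5, C4: 8>5) and is removed.
General Cole's strategy C3 is strictly dominated by C2 (S1: 8>0, S4: 6>2, S5: 8>-5) and is removed.
Among the remaining strategies, none is strictly dominated by another pure strategy of the same player, so the elimination stops.
Surviving strategies — General Rowe: {S1, S4, S5}; General Cole: {C1, C2, C4}.

S1, S4, S5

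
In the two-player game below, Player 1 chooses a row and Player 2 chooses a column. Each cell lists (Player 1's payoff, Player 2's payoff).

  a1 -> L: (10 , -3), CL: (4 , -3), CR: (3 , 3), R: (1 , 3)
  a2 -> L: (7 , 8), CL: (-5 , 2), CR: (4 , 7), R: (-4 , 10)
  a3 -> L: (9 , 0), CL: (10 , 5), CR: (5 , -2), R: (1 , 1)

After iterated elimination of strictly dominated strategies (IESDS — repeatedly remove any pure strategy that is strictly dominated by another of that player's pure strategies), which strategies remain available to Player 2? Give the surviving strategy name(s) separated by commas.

CL, CR, R

Row a2 is eliminated: a3 beats it against every remaining column (L: 9>7, CL: 10>-5, CR: 5>4, R: 1>-4).
Player 2's strategy L is strictly dominated by R (a1: 3>-3, a3: 1>0) and is removed.
Among the remaining strategies, none is strictly dominated by another pure strategy of the same player, so the elimination stops.
Surviving strategies — Player 1: {a1, a3}; Player 2: {CL, CR, R}.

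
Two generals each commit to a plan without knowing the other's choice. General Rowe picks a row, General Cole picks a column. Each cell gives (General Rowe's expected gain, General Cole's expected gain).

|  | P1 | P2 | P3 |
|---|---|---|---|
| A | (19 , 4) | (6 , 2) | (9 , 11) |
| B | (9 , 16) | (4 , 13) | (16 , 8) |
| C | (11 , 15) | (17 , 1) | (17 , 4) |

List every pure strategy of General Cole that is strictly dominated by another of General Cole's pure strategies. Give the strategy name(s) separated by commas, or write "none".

P1: no other strategy beats it everywhere (P2 at A (4>2); P3 at B (16>8)).
P2 is strictly dominated by P1 (A: 4>2, B: 16>13, C: 15>1).
P3: no other strategy beats it everywhere (P1 at A (11>4); P2 at A (11>2)).

P2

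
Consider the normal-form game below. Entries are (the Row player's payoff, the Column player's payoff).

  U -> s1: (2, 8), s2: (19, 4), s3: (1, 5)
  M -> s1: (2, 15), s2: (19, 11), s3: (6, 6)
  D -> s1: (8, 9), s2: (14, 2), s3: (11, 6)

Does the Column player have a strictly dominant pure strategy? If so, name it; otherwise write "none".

s1 vs s2: U: 8>4, M: 15>11, D: 9>2.
s1 vs s3: U: 8>5, M: 15>6, D: 9>6.
s1 strictly beats every other strategy against every opponent action, so it is strictly dominant.

s1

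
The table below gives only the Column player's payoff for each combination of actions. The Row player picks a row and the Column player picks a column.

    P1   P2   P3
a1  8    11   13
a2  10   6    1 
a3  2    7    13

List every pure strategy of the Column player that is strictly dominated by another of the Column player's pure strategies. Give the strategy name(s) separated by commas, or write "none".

P1: no other strategy beats it everywhere (P2 at a2 (10>6); P3 at a2 (10>1)).
P2 is not dominated — it holds its own against P1 at a1 (11>8); P3 at a2 (6>1).
P3: no other strategy beats it everywhere (P1 at a1 (13>8); P2 at a1 (13>11)).

none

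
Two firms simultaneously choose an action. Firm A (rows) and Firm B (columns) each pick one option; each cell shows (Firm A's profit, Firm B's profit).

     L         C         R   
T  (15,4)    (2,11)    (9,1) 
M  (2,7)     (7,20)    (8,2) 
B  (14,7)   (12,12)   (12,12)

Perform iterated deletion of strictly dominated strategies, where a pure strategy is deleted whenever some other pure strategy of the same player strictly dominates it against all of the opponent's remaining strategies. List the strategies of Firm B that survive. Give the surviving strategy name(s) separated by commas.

For Firm A, B strictly dominates M on the remaining columns (L: 14>2, C: 12>7, R: 12>8); eliminate M.
Column L is eliminated: C beats it against every remaining row (T: 11>4, B: 12>7).
Firm A's strategy T is strictly dominated by B (C: 12>2, R: 12>9) and is removed.
Among the remaining strategies, none is strictly dominated by another pure strategy of the same player, so the elimination stops.
Surviving strategies — Firm A: {B}; Firm B: {C, R}.

C, R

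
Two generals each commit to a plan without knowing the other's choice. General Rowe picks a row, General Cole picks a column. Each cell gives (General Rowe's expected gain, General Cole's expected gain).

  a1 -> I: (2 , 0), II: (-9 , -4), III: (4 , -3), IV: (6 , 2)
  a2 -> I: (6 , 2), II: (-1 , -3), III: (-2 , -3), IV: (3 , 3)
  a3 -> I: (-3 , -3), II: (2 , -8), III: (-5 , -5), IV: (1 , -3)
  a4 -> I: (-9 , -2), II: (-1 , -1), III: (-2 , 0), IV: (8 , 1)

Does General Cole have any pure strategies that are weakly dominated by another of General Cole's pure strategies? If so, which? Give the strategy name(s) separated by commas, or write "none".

I, II, III

I: dominated, since IV does at least as well everywhere (a1: 2>0, a2: 3>2, a3: -3=-3, a4: 1>-2).
II is weakly dominated by III (a1: -3>-4, a2: -3=-3, a3: -5>-8, a4: 0>-1).
IV weakly dominates III — a1: 2>-3, a2: 3>-3, a3: -3>-5, a4: 1>0.
IV: no other strategy beats it everywhere (I at a1 (2>0); II at a1 (2>-4); III at a1 (2>-3)).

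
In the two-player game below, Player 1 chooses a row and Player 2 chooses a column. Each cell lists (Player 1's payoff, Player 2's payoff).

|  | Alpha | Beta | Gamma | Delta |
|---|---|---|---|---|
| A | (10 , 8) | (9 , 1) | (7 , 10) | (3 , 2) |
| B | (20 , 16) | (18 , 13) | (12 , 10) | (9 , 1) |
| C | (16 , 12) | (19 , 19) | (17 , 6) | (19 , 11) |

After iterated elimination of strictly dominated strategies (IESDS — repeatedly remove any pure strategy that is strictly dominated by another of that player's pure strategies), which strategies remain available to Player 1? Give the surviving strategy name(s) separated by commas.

B, C

Player 1's strategy A is strictly dominated by B (Alpha: 20>10, Beta: 18>9, Gamma: 12>7, Delta: 9>3) and is removed.
Player 2's strategy Gamma is strictly dominated by Alpha (B: 16>10, C: 12>6) and is removed.
Column Delta is eliminated: Alpha beats it against every remaining row (B: 16>1, C: 12>11).
Among the remaining strategies, none is strictly dominated by another pure strategy of the same player, so the elimination stops.
Surviving strategies — Player 1: {B, C}; Player 2: {Alpha, Beta}.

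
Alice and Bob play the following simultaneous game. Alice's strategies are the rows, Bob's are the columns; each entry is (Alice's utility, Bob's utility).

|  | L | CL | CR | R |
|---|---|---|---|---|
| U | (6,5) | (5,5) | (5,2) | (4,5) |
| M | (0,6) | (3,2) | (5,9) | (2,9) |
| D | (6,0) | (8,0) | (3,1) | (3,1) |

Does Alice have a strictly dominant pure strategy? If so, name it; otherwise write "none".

none

U fails to dominate M at CR (5=5).
M fails to dominate U at L (0<6).
D fails to dominate U at L (6=6).
No single strategy dominates all the others.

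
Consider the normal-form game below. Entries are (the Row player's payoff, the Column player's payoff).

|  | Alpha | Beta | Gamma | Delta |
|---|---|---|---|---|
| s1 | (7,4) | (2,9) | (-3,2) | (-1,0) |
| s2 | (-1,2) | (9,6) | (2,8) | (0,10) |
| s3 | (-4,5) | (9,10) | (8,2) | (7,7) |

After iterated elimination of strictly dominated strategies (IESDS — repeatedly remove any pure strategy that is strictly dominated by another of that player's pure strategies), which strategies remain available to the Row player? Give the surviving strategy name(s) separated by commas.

The Column player's strategy Alpha is strictly dominated by Beta (s1: 9>4, s2: 6>2, s3: 10>5) and is removed.
The Row player's strategy s1 is strictly dominated by s2 (Beta: 9>2, Gamma: 2>-3, Delta: 0>-1) and is removed.
Column Gamma is eliminated: Delta beats it against every remaining row (s2: 10>8, s3: 7>2).
Among the remaining strategies, none is strictly dominated by another pure strategy of the same player, so the elimination stops.
Surviving strategies — the Row player: {s2, s3}; the Column player: {Beta, Delta}.

s2, s3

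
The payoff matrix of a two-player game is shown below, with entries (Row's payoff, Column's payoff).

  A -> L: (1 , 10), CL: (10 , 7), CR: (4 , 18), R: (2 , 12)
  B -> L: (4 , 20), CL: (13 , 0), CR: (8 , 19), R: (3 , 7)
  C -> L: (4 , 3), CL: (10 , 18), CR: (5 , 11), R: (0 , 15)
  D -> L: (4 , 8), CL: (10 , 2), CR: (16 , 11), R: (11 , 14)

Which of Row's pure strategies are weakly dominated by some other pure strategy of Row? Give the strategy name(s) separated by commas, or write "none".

A: dominated, since B does at least as well everywhere (L: 4>1, CL: 13>10, CR: 8>4, R: 3>2).
B is not dominated — it holds its own against A at L (4>1); C at CL (13>10); D at CL (13>10).
B weakly dominates C — L: 4=4, CL: 13>10, CR: 8>5, R: 3>0.
Nothing dominates D: A at L (4>1); B at CR (16>8); C at CR (16>5).

A, C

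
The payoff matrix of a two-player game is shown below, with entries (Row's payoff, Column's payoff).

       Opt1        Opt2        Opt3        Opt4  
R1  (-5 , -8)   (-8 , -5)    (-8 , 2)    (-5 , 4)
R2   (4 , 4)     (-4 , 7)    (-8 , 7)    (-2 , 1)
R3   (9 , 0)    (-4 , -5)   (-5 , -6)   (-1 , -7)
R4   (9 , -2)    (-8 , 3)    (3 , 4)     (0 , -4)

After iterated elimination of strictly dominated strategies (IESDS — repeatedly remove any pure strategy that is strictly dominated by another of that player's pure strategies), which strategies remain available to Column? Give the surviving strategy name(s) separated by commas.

Opt1, Opt2, Opt3

Row's strategy R1 is strictly dominated by R3 (Opt1: 9>-5, Opt2: -4>-8, Opt3: -5>-8, Opt4: -1>-5) and is removed.
For Column, Opt1 strictly dominates Opt4 on the remaining rows (R2: 4>1, R3: 0>-7, R4: -2>-4); eliminate Opt4.
Among the remaining strategies, none is strictly dominated by another pure strategy of the same player, so the elimination stops.
Surviving strategies — Row: {R2, R3, R4}; Column: {Opt1, Opt2, Opt3}.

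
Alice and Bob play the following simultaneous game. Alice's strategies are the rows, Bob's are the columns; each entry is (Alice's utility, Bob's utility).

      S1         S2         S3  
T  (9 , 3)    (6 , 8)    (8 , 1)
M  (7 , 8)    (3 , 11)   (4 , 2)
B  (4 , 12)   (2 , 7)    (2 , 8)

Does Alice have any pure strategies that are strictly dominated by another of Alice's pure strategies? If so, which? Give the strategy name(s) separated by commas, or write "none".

M, B

Nothing dominates T: M at S1 (9>7); B at S1 (9>4).
T strictly dominates M — S1: 9>7, S2: 6>3, S3: 8>4.
B is strictly dominated by T (S1: 9>4, S2: 6>2, S3: 8>2).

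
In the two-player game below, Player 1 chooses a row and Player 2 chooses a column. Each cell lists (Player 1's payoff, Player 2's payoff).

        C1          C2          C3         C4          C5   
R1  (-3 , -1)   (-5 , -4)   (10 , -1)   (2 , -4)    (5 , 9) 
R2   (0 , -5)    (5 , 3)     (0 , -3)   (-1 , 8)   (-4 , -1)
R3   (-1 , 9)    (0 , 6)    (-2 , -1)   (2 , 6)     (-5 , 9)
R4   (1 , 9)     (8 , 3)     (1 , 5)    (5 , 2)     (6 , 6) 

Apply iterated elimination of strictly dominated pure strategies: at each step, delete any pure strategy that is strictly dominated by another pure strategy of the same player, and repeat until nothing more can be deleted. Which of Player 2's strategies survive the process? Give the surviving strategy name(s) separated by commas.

Row R2 is eliminated: R4 beats it against every remaining column (C1: 1>0, C2: 8>5, C3: 1>0, C4: 5>-1, C5: 6>-4).
Player 1's strategy R3 is strictly dominated by R4 (C1: 1>-1, C2: 8>0, C3: 1>-2, C4: 5>2, C5: 6>-5) and is removed.
Player 2's strategy C2 is strictly dominated by C1 (R1: -1>-4, R4: 9>3) and is removed.
Player 2's strategy C3 is strictly dominated by C5 (R1: 9>-1, R4: 6>5) and is removed.
Player 1's strategy R1 is strictly dominated by R4 (C1: 1>-3, C4: 5>2, C5: 6>5) and is removed.
For Player 2, C1 strictly dominates C4 on the remaining rows (R4: 9>2); eliminate C4.
Column C5 is eliminated: C1 beats it against every remaining row (R4: 9>6).
Among the remaining strategies, none is strictly dominated by another pure strategy of the same player, so the elimination stops.
Surviving strategies — Player 1: {R4}; Player 2: {C1}.

C1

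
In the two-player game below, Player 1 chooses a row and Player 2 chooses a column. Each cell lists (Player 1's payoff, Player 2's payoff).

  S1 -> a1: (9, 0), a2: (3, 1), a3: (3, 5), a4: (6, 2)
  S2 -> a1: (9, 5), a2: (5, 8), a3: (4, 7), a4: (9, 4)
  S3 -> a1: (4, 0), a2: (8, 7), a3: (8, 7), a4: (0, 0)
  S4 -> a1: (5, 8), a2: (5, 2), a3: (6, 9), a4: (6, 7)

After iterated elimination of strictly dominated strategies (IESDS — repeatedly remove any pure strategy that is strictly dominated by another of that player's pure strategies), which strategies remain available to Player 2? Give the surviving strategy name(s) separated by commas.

a2, a3

Column a1 is eliminated: a3 beats it against every remaining row (S1: 5>0, S2: 7>5, S3: 7>0, S4: 9>8).
Row S1 is eliminated: S2 beats it against every remaining column (a2: 5>3, a3: 4>3, a4: 9>6).
Player 2's strategy a4 is strictly dominated by a3 (S2: 7>4, S3: 7>0, S4: 9>7) and is removed.
For Player 1, S3 strictly dominates S2 on the remaining columns (a2: 8>5, a3: 8>4); eliminate S2.
Player 1's strategy S4 is strictly dominated by S3 (a2: 8>5, a3: 8>6) and is removed.
Among the remaining strategies, none is strictly dominated by another pure strategy of the same player, so the elimination stops.
Surviving strategies — Player 1: {S3}; Player 2: {a2, a3}.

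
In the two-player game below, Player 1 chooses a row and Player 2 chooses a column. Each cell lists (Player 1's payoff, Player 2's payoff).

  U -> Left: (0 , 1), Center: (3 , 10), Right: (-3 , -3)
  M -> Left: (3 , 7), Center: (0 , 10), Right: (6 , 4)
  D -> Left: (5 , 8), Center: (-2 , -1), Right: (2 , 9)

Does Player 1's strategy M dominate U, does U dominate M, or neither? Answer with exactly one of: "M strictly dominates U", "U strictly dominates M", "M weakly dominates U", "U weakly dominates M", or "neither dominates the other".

neither dominates the other

Compare M to U across every action of Player 2: Left: 3>0, Center: 0<3, Right: 6>-3.
M does better at Left, Right but worse at Center; neither strategy dominates the other.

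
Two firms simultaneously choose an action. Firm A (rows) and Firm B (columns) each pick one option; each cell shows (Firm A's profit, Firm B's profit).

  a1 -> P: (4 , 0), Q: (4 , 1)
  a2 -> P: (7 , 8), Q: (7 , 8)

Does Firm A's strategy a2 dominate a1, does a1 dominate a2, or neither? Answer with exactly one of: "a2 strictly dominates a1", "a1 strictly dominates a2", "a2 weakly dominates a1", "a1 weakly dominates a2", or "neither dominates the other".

a2 strictly dominates a1

a2's payoffs vs a1's, by Firm B's action — P: 7>4, Q: 7>4.
Every comparison favours a2, so a2 strictly dominates a1.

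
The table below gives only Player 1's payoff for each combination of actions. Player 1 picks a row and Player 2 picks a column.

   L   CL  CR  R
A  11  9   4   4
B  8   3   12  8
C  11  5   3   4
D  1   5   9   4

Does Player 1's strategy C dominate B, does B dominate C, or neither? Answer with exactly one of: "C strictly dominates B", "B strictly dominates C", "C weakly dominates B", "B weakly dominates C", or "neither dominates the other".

neither dominates the other

C's payoffs vs B's, by Player 2's action — L: 11>8, CL: 5>3, CR: 3<12, R: 4<8.
C does better at L, CL but worse at CR, R; neither strategy dominates the other.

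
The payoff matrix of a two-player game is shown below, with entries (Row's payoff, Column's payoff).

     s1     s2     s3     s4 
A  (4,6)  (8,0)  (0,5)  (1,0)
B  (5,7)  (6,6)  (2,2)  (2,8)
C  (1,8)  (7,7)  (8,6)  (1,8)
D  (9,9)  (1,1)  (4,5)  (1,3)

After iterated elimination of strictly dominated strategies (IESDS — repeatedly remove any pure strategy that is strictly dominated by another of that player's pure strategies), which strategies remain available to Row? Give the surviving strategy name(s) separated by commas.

Column's strategy s2 is strictly dominated by s1 (A: 6>0, B: 7>6, C: 8>7, D: 9>1) and is removed.
Row's strategy A is strictly dominated by B (s1: 5>4, s3: 2>0, s4: 2>1) and is removed.
Column s3 is eliminated: s1 beats it against every remaining row (B: 7>2, C: 8>6, D: 9>5).
For Row, B strictly dominates C on the remaining columns (s1: 5>1, s4: 2>1); eliminate C.
Among the remaining strategies, none is strictly dominated by another pure strategy of the same player, so the elimination stops.
Surviving strategies — Row: {B, D}; Column: {s1, s4}.

B, D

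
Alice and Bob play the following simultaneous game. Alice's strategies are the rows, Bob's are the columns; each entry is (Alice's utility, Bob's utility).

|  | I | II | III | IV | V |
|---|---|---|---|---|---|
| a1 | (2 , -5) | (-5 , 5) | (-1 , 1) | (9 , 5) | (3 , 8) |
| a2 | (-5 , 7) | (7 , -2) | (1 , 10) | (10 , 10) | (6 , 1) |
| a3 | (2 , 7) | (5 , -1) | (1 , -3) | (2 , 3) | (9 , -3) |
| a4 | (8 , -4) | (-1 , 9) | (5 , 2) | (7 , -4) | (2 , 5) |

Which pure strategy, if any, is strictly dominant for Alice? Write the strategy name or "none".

a1 fails to dominate a2 at II (-5<7).
a2 fails to dominate a1 at I (-5<2).
a3 fails to dominate a1 at I (2=2).
a4 fails to dominate a1 at IV (7<9).
No single strategy dominates all the others.

none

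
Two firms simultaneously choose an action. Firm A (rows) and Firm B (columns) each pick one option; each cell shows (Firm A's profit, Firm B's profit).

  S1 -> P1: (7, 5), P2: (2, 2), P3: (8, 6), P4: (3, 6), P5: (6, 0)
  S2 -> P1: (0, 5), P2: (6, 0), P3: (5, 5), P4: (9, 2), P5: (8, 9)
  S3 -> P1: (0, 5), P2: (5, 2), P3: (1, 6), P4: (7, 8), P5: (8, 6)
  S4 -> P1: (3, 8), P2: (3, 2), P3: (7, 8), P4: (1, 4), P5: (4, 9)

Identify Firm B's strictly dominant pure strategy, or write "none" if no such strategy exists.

P1 fails to dominate P3 at S1 (5<6).
P2 fails to dominate P1 at S1 (2<5).
P3 fails to dominate P1 at S2 (5=5).
P4 fails to dominate P1 at S2 (2<5).
P5 fails to dominate P1 at S1 (0<5).
No single strategy dominates all the others.

none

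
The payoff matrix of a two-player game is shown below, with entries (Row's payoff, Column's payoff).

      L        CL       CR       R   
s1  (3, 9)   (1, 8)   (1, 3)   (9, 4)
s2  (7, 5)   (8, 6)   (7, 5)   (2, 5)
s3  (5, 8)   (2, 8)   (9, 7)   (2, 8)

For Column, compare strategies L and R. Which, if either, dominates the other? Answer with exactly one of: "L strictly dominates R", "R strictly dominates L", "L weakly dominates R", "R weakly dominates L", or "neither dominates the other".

Compare L to R across each opponent action: s1: 9>4, s2: 5=5, s3: 8=8.
L is at least as good everywhere and strictly better somewhere (tied only at s2, s3), so L weakly but not strictly dominates R.

L weakly dominates R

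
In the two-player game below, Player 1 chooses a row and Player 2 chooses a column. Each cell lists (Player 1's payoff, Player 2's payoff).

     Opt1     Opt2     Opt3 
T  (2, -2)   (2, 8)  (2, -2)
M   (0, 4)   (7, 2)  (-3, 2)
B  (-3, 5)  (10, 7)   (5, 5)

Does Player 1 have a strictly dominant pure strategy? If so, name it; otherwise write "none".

none

T fails to dominate M at Opt2 (2<7).
M fails to dominate T at Opt1 (0<2).
B fails to dominate T at Opt1 (-3<2).
No single strategy dominates all the others.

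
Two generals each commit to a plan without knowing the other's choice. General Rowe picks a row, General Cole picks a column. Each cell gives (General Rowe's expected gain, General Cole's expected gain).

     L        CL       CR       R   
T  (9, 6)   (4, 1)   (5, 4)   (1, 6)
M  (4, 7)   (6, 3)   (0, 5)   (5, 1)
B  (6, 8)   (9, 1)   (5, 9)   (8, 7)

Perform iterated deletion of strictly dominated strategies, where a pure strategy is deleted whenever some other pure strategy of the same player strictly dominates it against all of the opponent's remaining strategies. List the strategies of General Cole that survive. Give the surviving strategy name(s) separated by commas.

L, CR, R

Row M is eliminated: B beats it against every remaining column (L: 6>4, CL: 9>6, CR: 5>0, R: 8>5).
General Cole's strategy CL is strictly dominated by L (T: 6>1, B: 8>1) and is removed.
Among the remaining strategies, none is strictly dominated by another pure strategy of the same player, so the elimination stops.
Surviving strategies — General Rowe: {T, B}; General Cole: {L, CR, R}.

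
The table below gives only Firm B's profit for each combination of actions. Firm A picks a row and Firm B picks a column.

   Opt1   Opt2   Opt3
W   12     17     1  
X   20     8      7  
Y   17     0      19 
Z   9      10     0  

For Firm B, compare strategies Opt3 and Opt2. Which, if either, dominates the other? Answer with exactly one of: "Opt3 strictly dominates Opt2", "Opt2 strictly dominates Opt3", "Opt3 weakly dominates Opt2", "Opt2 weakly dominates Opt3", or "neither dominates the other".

neither dominates the other

Compare Opt3 to Opt2 across every action of Firm A: W: 1<17, X: 7<8, Y: 19>0, Z: 0<10.
Opt3 does better at Y but worse at W, X, Z; neither strategy dominates the other.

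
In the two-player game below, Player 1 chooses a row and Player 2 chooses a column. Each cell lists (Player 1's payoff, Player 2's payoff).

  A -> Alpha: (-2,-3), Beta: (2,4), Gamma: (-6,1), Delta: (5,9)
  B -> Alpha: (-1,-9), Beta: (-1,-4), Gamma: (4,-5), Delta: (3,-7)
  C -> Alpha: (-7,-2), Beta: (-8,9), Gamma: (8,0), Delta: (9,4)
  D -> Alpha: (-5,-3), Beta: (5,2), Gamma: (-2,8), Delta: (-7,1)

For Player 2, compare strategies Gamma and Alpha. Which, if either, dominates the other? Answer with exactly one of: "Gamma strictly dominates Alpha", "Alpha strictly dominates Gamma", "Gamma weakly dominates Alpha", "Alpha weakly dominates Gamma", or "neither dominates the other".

Gamma's payoffs vs Alpha's, by Player 1's action — A: 1>-3, B: -5>-9, C: 0>-2, D: 8>-3.
Every comparison favours Gamma, so Gamma strictly dominates Alpha.

Gamma strictly dominates Alpha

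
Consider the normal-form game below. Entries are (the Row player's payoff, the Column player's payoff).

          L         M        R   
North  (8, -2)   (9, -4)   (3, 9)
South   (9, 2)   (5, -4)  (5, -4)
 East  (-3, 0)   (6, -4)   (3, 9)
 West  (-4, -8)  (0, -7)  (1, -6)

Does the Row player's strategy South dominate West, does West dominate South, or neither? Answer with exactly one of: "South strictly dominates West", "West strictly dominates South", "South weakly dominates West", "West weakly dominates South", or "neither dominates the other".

South strictly dominates West

South's payoffs vs West's, by the Column player's action — L: 9>-4, M: 5>0, R: 5>1.
South gives a strictly higher payoff against each choice by the Column player, so South strictly dominates West.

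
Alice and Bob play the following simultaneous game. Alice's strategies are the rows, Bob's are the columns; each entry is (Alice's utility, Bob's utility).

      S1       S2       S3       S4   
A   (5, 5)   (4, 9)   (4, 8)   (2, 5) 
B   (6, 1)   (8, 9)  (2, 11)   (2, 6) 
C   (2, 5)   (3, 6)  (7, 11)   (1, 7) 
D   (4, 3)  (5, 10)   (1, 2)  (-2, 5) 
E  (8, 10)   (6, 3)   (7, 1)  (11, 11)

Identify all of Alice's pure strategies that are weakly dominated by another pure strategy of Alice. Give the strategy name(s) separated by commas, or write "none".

A, C, D

A: dominated, since E does at least as well everywhere (S1: 8>5, S2: 6>4, S3: 7>4, S4: 11>2).
B: no other strategy beats it everywhere (A at S1 (6>5); C at S1 (6>2); D at S1 (6>4); E at S2 (8>6)).
C is weakly dominated by E (S1: 8>2, S2: 6>3, S3: 7=7, S4: 11>1).
D: dominated, since B does at least as well everywhere (S1: 6>4, S2: 8>5, S3: 2>1, S4: 2>-2).
E is not dominated — it holds its own against A at S1 (8>5); B at S1 (8>6); C at S1 (8>2); D at S1 (8>4).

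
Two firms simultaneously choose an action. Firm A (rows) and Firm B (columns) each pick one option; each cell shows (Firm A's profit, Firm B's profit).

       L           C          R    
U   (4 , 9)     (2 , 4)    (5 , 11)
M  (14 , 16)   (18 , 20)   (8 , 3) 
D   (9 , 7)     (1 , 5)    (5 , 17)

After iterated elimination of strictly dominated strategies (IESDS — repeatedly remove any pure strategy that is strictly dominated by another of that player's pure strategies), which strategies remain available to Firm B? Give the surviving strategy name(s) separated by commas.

C

For Firm A, M strictly dominates U on the remaining columns (L: 14>4, C: 18>2, R: 8>5); eliminate U.
Row D is eliminated: M beats it against every remaining column (L: 14>9, C: 18>1, R: 8>5).
Firm B's strategy L is strictly dominated by C (M: 20>16) and is removed.
For Firm B, C strictly dominates R on the remaining rows (M: 20>3); eliminate R.
Among the remaining strategies, none is strictly dominated by another pure strategy of the same player, so the elimination stops.
Surviving strategies — Firm A: {M}; Firm B: {C}.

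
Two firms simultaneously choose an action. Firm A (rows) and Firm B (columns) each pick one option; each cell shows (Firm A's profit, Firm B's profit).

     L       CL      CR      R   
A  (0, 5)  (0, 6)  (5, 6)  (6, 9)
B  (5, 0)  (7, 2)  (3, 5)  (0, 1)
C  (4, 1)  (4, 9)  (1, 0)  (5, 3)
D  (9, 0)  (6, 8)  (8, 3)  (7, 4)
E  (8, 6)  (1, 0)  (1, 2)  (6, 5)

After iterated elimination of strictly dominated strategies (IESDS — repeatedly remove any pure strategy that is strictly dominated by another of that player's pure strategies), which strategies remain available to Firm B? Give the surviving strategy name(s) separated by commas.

Firm A's strategy A is strictly dominated by D (L: 9>0, CL: 6>0, CR: 8>5, R: 7>6) and is removed.
Firm A's strategy C is strictly dominated by D (L: 9>4, CL: 6>4, CR: 8>1, R: 7>5) and is removed.
Row E is eliminated: D beats it against every remaining column (L: 9>8, CL: 6>1, CR: 8>1, R: 7>6).
Column L is eliminated: CL beats it against every remaining row (B: 2>0, D: 8>0).
Firm B's strategy R is strictly dominated by CL (B: 2>1, D: 8>4) and is removed.
Among the remaining strategies, none is strictly dominated by another pure strategy of the same player, so the elimination stops.
Surviving strategies — Firm A: {B, D}; Firm B: {CL, CR}.

CL, CR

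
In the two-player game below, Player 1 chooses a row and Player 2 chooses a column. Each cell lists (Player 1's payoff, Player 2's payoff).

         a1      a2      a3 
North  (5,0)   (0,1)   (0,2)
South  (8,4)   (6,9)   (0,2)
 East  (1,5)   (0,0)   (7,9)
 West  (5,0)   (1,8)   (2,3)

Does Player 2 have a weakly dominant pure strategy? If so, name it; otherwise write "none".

a1 fails to dominate a2 at North (0<1).
a2 fails to dominate a1 at East (0<5).
a3 fails to dominate a1 at South (2<4).
No single strategy dominates all the others.

none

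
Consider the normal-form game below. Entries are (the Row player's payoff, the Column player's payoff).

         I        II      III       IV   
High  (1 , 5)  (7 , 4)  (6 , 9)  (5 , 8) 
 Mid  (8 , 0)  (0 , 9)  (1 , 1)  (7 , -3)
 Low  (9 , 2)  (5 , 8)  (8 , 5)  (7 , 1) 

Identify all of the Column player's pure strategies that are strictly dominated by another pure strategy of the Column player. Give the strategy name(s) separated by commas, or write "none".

I is strictly dominated by III (High: 9>5, Mid: 1>0, Low: 5>2).
II is not dominated — it holds its own against I at Mid (9>0); III at Mid (9>1); IV at Mid (9>-3).
Nothing dominates III: I at High (9>5); II at High (9>4); IV at High (9>8).
III strictly dominates IV — High: 9>8, Mid: 1>-3, Low: 5>1.

I, IV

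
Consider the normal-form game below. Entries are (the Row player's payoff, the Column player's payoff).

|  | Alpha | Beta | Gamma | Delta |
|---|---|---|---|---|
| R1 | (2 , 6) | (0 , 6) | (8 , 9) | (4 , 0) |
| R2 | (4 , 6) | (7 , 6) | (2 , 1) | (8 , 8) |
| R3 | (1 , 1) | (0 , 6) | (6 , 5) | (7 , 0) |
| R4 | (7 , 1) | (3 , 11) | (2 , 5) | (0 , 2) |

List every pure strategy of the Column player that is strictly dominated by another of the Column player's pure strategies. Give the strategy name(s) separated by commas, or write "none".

Nothing dominates Alpha: Beta at R1 (6=6); Gamma at R2 (6>1); Delta at R1 (6>0).
Nothing dominates Beta: Alpha at R1 (6=6); Gamma at R2 (6>1); Delta at R1 (6>0).
Gamma: no other strategy beats it everywhere (Alpha at R1 (9>6); Beta at R1 (9>6); Delta at R1 (9>0)).
Delta is not dominated — it holds its own against Alpha at R2 (8>6); Beta at R2 (8>6); Gamma at R2 (8>1).

none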